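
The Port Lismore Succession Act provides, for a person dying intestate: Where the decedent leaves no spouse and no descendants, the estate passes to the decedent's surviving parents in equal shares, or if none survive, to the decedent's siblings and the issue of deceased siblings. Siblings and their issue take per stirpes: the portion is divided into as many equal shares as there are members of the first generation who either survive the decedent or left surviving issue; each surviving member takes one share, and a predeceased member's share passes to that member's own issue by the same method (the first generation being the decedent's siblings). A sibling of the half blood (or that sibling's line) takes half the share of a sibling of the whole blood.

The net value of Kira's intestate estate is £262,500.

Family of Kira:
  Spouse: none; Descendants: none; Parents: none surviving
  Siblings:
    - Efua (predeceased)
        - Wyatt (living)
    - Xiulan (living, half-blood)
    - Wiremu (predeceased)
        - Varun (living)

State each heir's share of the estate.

The entire £262,500 passes to the siblings and their issue.
Counting each half-blood sibling's line as half a unit, there are 5/2 units in £262,500, so one unit is £105,000. Whole-blood lines (Efua and Wiremu) take £105,000 each; half-blood lines (Xiulan) take £52,500 each.
Efua's share (£105,000) passes entirely to Wyatt.
Wiremu's share (£105,000) passes entirely to Varun.

Wyatt: £105,000; Xiulan: £52,500; Varun: £105,000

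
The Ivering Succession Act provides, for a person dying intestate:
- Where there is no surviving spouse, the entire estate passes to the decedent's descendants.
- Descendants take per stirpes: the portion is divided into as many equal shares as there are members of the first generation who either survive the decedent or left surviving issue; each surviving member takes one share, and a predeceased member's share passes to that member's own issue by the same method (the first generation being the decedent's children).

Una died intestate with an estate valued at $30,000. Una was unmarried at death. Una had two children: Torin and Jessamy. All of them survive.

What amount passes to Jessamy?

The entire $30,000 passes to the descendants.
That amount ($30,000) is divided into 2 shares of $15,000: Torin and Jessamy each take $15,000.

Jessamy receives $15,000.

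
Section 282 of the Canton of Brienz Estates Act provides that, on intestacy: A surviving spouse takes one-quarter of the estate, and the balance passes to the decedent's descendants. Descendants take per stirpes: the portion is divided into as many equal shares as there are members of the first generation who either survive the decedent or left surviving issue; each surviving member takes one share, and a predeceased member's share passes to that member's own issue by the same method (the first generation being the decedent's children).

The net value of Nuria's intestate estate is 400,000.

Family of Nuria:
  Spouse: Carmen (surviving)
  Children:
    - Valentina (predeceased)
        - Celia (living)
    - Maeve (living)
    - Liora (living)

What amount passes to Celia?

Celia receives 100,000.

Carmen takes one-quarter of 400,000 = 100,000. The remaining 300,000 passes to the descendants.
The descendants' portion (300,000) is divided into 3 shares of 100,000: Maeve and Liora each take 100,000; Valentina's 100,000 share passes to Valentina's issue.
Valentina's share (100,000) passes entirely to Celia.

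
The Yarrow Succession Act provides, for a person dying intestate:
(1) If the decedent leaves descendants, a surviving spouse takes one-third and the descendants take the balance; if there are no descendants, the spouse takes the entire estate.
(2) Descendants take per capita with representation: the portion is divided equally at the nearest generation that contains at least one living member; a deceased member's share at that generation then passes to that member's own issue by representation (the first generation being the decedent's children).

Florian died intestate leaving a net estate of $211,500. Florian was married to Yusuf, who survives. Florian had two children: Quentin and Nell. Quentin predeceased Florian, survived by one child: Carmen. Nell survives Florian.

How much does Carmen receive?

Yusuf takes one-third of $211,500 = $70,500. The remaining $141,000 passes to the descendants.
The descendants' portion ($141,000) is divided into 2 shares of $70,500: Nell takes $70,500; Quentin's $70,500 share passes to Quentin's issue.
Quentin's share ($70,500) passes entirely to Carmen.

Carmen receives $70,500.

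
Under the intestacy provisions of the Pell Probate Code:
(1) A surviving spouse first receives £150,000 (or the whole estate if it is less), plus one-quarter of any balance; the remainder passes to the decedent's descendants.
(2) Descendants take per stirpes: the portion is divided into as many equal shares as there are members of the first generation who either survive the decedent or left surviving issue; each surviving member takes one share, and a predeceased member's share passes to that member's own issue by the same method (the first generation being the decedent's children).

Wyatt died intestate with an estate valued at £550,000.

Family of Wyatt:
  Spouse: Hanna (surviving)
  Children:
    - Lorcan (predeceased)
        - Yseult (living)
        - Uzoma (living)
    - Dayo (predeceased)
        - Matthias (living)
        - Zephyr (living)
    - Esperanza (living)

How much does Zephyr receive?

Hanna first takes £150,000, leaving a balance of £400,000. Hanna then takes one-quarter of the balance (£100,000), for a total of £250,000. The remaining £300,000 passes to the descendants.
The descendants' portion (£300,000) is divided into 3 shares of £100,000: Esperanza takes £100,000; Lorcan's £100,000 share passes to Lorcan's issue; Dayo's £100,000 share passes to Dayo's issue.
Lorcan's share (£100,000) is divided into 2 shares of £50,000: Yseult and Uzoma each take £50,000.
Dayo's share (£100,000) is divided into 2 shares of £50,000: Matthias and Zephyr each take £50,000.

Zephyr receives £50,000.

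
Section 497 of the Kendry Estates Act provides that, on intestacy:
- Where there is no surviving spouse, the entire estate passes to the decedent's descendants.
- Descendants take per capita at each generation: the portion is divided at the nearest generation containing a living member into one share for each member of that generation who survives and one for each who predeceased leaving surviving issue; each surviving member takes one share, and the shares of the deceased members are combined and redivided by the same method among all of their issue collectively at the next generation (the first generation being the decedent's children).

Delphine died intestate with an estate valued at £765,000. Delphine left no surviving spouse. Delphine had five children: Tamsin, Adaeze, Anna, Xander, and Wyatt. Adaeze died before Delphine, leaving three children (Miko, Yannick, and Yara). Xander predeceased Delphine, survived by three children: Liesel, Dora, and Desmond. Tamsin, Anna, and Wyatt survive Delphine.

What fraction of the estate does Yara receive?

Yara receives 1/15 of the estate.

The entire £765,000 passes to the descendants.
That amount (£765,000) is divided at the children's generation into 5 shares of £153,000. Tamsin, Anna, and Wyatt each take £153,000. The 2 shares of the deceased (Adaeze and Xander) are combined into a pool of £306,000.
That pool (£306,000) is divided at the grandchildren's generation equally among Miko, Yannick, Yara, Liesel, Dora, and Desmond: £51,000 each.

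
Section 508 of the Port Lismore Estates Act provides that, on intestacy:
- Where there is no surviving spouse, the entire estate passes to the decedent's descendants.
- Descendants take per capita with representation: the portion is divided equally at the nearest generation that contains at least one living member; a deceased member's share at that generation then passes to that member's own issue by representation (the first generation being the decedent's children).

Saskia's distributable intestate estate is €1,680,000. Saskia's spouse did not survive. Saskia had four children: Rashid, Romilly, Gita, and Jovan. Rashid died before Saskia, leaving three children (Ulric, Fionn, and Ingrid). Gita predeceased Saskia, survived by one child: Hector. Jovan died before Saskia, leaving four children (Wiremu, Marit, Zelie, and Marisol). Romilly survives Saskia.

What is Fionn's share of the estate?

The entire €1,680,000 passes to the descendants.
That amount (€1,680,000) is divided into 4 shares of €420,000: Romilly takes €420,000; Rashid's €420,000 share passes to Rashid's issue; Gita's €420,000 share passes to Gita's issue; Jovan's €420,000 share passes to Jovan's issue.
Rashid's share (€420,000) is divided into 3 shares of €140,000: Ulric, Fionn, and Ingrid each take €140,000.
Gita's share (€420,000) passes entirely to Hector.
Jovan's share (€420,000) is divided into 4 shares of €105,000: Wiremu, Marit, Zelie, and Marisol each take €105,000.

Fionn receives €140,000.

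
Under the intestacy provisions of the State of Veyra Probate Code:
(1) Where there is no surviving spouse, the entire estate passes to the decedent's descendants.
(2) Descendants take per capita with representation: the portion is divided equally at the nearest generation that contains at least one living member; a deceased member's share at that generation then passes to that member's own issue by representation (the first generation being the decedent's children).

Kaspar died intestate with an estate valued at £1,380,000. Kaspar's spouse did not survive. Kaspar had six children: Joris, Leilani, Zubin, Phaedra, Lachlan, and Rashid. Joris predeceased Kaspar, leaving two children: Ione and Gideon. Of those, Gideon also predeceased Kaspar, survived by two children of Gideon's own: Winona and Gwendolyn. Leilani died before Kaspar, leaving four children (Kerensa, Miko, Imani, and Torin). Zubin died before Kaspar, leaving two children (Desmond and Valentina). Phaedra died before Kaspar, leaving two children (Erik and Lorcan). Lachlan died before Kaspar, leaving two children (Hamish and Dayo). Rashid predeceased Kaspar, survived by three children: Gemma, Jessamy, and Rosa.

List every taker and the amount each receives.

The entire £1,380,000 passes to the descendants.
No child survives, so the initial division is made at the grandchildren's generation.
That amount (£1,380,000) is divided into 15 shares of £92,000: Ione, Kerensa, Miko, Imani, Torin, Desmond, Valentina, Erik, Lorcan, Hamish, Dayo, Gemma, Jessamy, and Rosa each take £92,000; Gideon's £92,000 share passes to Gideon's issue.
Gideon's share (£92,000) is divided into 2 shares of £46,000: Winona and Gwendolyn each take £46,000.

Ione: £92,000; Winona: £46,000; Gwendolyn: £46,000; Kerensa: £92,000; Miko: £92,000; Imani: £92,000; Torin: £92,000; Desmond: £92,000; Valentina: £92,000; Erik: £92,000; Lorcan: £92,000; Hamish: £92,000; Dayo: £92,000; Gemma: £92,000; Jessamy: £92,000; Rosa: £92,000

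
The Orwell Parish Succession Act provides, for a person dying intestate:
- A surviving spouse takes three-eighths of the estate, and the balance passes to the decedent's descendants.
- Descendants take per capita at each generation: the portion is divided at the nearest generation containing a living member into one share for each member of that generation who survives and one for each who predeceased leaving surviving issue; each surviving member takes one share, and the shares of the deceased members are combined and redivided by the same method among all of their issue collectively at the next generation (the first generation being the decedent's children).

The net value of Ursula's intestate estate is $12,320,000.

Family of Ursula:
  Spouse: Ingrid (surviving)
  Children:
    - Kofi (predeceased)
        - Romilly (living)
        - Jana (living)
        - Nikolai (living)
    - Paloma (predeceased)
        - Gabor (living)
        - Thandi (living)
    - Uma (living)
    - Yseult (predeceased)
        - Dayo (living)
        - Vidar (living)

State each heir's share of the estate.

Ingrid takes three-eighths of $12,320,000 = $4,620,000. The remaining $7,700,000 passes to the descendants.
The descendants' portion ($7,700,000) is divided at the children's generation into 4 shares of $1,925,000. Uma takes $1,925,000. The 3 shares of the deceased (Kofi, Paloma, and Yseult) are combined into a pool of $5,775,000.
That pool ($5,775,000) is divided at the grandchildren's generation equally among Romilly, Jana, Nikolai, Gabor, Thandi, Dayo, and Vidar: $825,000 each.

Ingrid: $4,620,000; Romilly: $825,000; Jana: $825,000; Nikolai: $825,000; Gabor: $825,000; Thandi: $825,000; Uma: $1,925,000; Dayo: $825,000; Vidar: $825,000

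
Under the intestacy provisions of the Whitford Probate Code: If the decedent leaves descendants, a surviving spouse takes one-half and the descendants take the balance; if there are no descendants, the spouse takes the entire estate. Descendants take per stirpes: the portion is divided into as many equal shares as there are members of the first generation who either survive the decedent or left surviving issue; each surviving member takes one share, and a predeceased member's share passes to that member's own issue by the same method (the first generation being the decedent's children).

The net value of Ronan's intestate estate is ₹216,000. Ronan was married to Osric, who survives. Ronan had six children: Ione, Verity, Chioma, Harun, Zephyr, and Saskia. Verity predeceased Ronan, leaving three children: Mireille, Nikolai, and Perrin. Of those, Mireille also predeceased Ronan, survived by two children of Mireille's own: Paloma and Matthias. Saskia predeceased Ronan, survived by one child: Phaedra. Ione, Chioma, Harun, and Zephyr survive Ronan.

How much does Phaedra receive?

Phaedra receives ₹18,000.

Osric takes one-half of ₹216,000 = ₹108,000. The remaining ₹108,000 passes to the descendants.
The descendants' portion (₹108,000) is divided into 6 shares of ₹18,000: Ione, Chioma, Harun, and Zephyr each take ₹18,000; Verity's ₹18,000 share passes to Verity's issue; Saskia's ₹18,000 share passes to Saskia's issue.
Verity's share (₹18,000) is divided into 3 shares of ₹6,000: Nikolai and Perrin each take ₹6,000; Mireille's ₹6,000 share passes to Mireille's issue.
Mireille's share (₹6,000) is divided into 2 shares of ₹3,000: Paloma and Matthias each take ₹3,000.
Saskia's share (₹18,000) passes entirely to Phaedra.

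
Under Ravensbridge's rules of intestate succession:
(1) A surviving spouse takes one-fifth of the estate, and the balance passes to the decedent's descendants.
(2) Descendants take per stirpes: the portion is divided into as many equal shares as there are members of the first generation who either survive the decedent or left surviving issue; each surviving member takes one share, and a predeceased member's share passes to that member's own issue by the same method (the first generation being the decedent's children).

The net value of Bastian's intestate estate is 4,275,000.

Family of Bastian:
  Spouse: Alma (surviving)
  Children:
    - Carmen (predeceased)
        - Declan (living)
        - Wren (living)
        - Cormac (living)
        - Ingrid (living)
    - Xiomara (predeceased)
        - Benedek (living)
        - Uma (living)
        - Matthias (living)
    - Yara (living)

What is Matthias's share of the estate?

Matthias receives 380,000.

Alma takes one-fifth of 4,275,000 = 855,000. The remaining 3,420,000 passes to the descendants.
The descendants' portion (3,420,000) is divided into 3 shares of 1,140,000: Yara takes 1,140,000; Carmen's 1,140,000 share passes to Carmen's issue; Xiomara's 1,140,000 share passes to Xiomara's issue.
Carmen's share (1,140,000) is divided into 4 shares of 285,000: Declan, Wren, Cormac, and Ingrid each take 285,000.
Xiomara's share (1,140,000) is divided into 3 shares of 380,000: Benedek, Uma, and Matthias each take 380,000.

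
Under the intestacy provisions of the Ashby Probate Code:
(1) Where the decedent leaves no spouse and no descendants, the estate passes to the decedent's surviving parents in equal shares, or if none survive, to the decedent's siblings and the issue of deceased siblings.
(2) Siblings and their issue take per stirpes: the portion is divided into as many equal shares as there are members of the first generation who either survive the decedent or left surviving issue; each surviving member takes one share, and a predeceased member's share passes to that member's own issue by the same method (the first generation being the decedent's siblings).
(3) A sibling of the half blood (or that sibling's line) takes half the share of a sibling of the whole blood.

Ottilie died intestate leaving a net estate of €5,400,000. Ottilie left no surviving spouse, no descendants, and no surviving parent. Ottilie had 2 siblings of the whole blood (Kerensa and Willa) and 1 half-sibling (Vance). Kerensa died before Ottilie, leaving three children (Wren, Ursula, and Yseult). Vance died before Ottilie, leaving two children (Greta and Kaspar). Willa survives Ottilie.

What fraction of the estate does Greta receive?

Greta receives 1/10 of the estate.

The entire €5,400,000 passes to the siblings and their issue.
Counting each half-blood sibling's line as half a unit, there are 5/2 units in €5,400,000, so one unit is €2,160,000. Whole-blood lines (Kerensa and Willa) take €2,160,000 each; half-blood lines (Vance) take €1,080,000 each.
Kerensa's share (€2,160,000) is divided into 3 shares of €720,000: Wren, Ursula, and Yseult each take €720,000.
Vance's share (€1,080,000) is divided into 2 shares of €540,000: Greta and Kaspar each take €540,000.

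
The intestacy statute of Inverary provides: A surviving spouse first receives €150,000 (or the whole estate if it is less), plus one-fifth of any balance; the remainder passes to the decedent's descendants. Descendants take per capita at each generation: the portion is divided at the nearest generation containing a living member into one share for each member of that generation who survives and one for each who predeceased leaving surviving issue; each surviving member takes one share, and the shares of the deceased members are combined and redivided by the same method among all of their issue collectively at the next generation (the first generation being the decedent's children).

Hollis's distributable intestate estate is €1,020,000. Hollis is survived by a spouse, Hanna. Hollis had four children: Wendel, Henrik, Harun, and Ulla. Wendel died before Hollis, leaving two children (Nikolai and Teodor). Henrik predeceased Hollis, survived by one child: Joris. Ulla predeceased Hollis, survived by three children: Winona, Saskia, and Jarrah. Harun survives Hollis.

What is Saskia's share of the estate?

Hanna first takes €150,000, leaving a balance of €870,000. Hanna then takes one-fifth of the balance (€174,000), for a total of €324,000. The remaining €696,000 passes to the descendants.
The descendants' portion (€696,000) is divided at the children's generation into 4 shares of €174,000. Harun takes €174,000. The 3 shares of the deceased (Wendel, Henrik, and Ulla) are combined into a pool of €522,000.
That pool (€522,000) is divided at the grandchildren's generation equally among Nikolai, Teodor, Joris, Winona, Saskia, and Jarrah: €87,000 each.

Saskia receives €87,000.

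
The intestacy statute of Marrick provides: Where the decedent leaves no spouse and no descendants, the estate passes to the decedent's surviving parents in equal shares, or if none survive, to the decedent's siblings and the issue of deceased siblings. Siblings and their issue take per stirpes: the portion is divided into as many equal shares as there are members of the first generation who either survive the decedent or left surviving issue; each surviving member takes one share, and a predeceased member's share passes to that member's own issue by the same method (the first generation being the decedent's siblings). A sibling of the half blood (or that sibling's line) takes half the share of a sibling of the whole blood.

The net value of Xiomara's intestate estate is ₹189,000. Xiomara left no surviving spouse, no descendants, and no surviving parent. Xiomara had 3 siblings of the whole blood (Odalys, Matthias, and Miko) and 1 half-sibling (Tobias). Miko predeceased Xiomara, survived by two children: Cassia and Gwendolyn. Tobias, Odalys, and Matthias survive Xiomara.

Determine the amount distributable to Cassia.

The entire ₹189,000 passes to the siblings and their issue.
Counting each half-blood sibling's line as half a unit, there are 7/2 units in ₹189,000, so one unit is ₹54,000. Whole-blood lines (Odalys, Matthias, and Miko) take ₹54,000 each; half-blood lines (Tobias) take ₹27,000 each.
Miko's share (₹54,000) is divided into 2 shares of ₹27,000: Cassia and Gwendolyn each take ₹27,000.

Cassia receives ₹27,000.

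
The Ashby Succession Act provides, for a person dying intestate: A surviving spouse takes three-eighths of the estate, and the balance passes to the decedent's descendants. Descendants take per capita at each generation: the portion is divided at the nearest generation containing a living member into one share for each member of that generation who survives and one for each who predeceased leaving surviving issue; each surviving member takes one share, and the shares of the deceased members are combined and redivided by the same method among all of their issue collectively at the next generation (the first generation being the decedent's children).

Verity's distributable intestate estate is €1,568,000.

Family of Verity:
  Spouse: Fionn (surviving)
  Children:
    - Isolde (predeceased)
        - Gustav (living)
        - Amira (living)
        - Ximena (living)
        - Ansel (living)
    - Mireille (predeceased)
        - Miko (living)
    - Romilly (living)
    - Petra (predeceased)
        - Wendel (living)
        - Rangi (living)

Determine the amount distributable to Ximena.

Fionn takes three-eighths of €1,568,000 = €588,000. The remaining €980,000 passes to the descendants.
The descendants' portion (€980,000) is divided at the children's generation into 4 shares of €245,000. Romilly takes €245,000. The 3 shares of the deceased (Isolde, Mireille, and Petra) are combined into a pool of €735,000.
That pool (€735,000) is divided at the grandchildren's generation equally among Gustav, Amira, Ximena, Ansel, Miko, Wendel, and Rangi: €105,000 each.

Ximena receives €105,000.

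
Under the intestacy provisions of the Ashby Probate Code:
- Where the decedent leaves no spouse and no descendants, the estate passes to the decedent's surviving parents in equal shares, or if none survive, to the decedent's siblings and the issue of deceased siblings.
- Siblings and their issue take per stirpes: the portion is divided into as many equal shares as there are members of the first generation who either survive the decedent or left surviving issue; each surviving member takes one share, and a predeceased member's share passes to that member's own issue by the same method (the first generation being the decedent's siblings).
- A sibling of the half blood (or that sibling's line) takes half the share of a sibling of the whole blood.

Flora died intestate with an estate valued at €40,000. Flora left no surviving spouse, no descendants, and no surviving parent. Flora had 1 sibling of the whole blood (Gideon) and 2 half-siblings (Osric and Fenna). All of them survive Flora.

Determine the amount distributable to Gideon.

The entire €40,000 passes to the siblings and their issue.
Counting each half-blood sibling's line as half a unit, there are 2 units in €40,000, so one unit is €20,000. Whole-blood lines (Gideon) take €20,000 each; half-blood lines (Osric and Fenna) take €10,000 each.

Gideon receives €20,000.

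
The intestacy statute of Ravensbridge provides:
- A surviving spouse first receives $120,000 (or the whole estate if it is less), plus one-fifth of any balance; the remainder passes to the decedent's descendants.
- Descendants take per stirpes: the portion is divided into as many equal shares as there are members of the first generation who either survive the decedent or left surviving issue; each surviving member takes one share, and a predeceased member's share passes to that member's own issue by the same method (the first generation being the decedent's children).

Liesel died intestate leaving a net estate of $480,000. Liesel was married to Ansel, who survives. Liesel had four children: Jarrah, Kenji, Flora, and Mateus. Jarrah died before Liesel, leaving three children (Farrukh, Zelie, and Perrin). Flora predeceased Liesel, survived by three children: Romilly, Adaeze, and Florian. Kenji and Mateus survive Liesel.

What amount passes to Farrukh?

Farrukh receives $24,000.

Ansel first takes $120,000, leaving a balance of $360,000. Ansel then takes one-fifth of the balance ($72,000), for a total of $192,000. The remaining $288,000 passes to the descendants.
The descendants' portion ($288,000) is divided into 4 shares of $72,000: Kenji and Mateus each take $72,000; Jarrah's $72,000 share passes to Jarrah's issue; Flora's $72,000 share passes to Flora's issue.
Jarrah's share ($72,000) is divided into 3 shares of $24,000: Farrukh, Zelie, and Perrin each take $24,000.
Flora's share ($72,000) is divided into 3 shares of $24,000: Romilly, Adaeze, and Florian each take $24,000.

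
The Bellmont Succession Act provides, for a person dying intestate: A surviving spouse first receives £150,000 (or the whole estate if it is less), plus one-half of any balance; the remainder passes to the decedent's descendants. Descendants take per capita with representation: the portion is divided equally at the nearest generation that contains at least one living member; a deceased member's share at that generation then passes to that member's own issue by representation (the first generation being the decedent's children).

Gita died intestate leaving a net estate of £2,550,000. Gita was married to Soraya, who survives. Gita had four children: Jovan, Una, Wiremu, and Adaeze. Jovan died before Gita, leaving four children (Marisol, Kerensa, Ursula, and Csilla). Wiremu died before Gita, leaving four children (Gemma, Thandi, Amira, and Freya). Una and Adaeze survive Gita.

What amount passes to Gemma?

Gemma receives £75,000.

Soraya first takes £150,000, leaving a balance of £2,400,000. Soraya then takes one-half of the balance (£1,200,000), for a total of £1,350,000. The remaining £1,200,000 passes to the descendants.
The descendants' portion (£1,200,000) is divided into 4 shares of £300,000: Una and Adaeze each take £300,000; Jovan's £300,000 share passes to Jovan's issue; Wiremu's £300,000 share passes to Wiremu's issue.
Jovan's share (£300,000) is divided into 4 shares of £75,000: Marisol, Kerensa, Ursula, and Csilla each take £75,000.
Wiremu's share (£300,000) is divided into 4 shares of £75,000: Gemma, Thandi, Amira, and Freya each take £75,000.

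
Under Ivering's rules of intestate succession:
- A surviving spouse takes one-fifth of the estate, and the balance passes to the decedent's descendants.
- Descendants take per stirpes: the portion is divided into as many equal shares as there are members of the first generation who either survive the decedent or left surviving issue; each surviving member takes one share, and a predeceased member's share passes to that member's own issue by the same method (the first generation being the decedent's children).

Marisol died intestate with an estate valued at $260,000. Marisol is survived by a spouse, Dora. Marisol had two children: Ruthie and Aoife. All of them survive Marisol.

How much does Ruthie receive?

Dora takes one-fifth of $260,000 = $52,000. The remaining $208,000 passes to the descendants.
The descendants' portion ($208,000) is divided into 2 shares of $104,000: Ruthie and Aoife each take $104,000.

Ruthie receives $104,000.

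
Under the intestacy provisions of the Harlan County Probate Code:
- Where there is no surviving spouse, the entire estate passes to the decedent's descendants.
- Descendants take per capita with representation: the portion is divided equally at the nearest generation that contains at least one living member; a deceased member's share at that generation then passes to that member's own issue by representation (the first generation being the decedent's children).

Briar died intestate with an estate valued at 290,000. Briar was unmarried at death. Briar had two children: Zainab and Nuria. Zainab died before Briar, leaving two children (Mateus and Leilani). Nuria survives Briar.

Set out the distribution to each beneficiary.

The entire 290,000 passes to the descendants.
That amount (290,000) is divided into 2 shares of 145,000: Nuria takes 145,000; Zainab's 145,000 share passes to Zainab's issue.
Zainab's share (145,000) is divided into 2 shares of 72,500: Mateus and Leilani each take 72,500.

Mateus: 72,500; Leilani: 72,500; Nuria: 145,000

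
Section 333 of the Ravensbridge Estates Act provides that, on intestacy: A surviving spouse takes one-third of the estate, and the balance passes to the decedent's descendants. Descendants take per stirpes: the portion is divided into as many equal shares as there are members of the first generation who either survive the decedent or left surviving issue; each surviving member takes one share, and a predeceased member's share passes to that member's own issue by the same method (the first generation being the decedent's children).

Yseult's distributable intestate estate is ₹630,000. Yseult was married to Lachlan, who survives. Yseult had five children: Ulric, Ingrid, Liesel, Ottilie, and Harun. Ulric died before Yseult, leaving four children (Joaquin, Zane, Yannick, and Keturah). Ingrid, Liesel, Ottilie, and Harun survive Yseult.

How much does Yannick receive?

Lachlan takes one-third of ₹630,000 = ₹210,000. The remaining ₹420,000 passes to the descendants.
The descendants' portion (₹420,000) is divided into 5 shares of ₹84,000: Ingrid, Liesel, Ottilie, and Harun each take ₹84,000; Ulric's ₹84,000 share passes to Ulric's issue.
Ulric's share (₹84,000) is divided into 4 shares of ₹21,000: Joaquin, Zane, Yannick, and Keturah each take ₹21,000.

Yannick receives ₹21,000.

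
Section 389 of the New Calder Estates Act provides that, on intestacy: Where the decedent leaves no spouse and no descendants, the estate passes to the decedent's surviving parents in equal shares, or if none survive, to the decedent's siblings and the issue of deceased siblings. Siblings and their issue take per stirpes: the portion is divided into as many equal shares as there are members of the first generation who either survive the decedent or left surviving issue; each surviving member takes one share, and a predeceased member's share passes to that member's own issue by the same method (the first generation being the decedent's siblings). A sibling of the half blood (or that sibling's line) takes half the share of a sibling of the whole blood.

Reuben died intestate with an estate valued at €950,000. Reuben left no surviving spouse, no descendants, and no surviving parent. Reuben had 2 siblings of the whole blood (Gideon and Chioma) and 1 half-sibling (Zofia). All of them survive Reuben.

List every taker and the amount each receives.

Gideon: €380,000; Chioma: €380,000; Zofia: €190,000

The entire €950,000 passes to the siblings and their issue.
Counting each half-blood sibling's line as half a unit, there are 5/2 units in €950,000, so one unit is €380,000. Whole-blood lines (Gideon and Chioma) take €380,000 each; half-blood lines (Zofia) take €190,000 each.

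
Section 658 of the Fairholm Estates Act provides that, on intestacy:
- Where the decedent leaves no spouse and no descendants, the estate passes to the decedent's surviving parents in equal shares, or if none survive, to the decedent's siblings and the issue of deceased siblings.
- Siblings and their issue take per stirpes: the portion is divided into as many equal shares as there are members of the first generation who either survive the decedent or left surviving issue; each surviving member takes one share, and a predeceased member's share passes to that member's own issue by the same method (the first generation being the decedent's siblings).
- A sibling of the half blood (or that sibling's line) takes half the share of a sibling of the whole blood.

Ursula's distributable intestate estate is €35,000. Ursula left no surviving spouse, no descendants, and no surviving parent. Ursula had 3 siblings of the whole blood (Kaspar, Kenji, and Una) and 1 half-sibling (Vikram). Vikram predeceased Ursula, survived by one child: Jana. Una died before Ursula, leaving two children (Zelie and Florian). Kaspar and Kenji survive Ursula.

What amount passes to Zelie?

Zelie receives €5,000.

The entire €35,000 passes to the siblings and their issue.
Counting each half-blood sibling's line as half a unit, there are 7/2 units in €35,000, so one unit is €10,000. Whole-blood lines (Kaspar, Kenji, and Una) take €10,000 each; half-blood lines (Vikram) take €5,000 each.
Vikram's share (€5,000) passes entirely to Jana.
Una's share (€10,000) is divided into 2 shares of €5,000: Zelie and Florian each take €5,000.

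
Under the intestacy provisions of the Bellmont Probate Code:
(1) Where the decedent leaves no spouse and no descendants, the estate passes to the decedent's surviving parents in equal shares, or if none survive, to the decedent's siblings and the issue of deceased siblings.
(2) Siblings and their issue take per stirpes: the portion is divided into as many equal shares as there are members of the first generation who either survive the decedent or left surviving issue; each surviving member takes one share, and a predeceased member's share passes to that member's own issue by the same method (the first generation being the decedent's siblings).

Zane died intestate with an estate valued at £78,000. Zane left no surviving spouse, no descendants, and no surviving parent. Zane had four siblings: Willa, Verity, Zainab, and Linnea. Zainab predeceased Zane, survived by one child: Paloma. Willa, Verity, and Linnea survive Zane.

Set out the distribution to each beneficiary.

Willa: £19,500; Verity: £19,500; Paloma: £19,500; Linnea: £19,500

The entire £78,000 passes to the siblings and their issue.
That amount (£78,000) is divided into 4 shares of £19,500: Willa, Verity, and Linnea each take £19,500; Zainab's £19,500 share passes to Zainab's issue.
Zainab's share (£19,500) passes entirely to Paloma.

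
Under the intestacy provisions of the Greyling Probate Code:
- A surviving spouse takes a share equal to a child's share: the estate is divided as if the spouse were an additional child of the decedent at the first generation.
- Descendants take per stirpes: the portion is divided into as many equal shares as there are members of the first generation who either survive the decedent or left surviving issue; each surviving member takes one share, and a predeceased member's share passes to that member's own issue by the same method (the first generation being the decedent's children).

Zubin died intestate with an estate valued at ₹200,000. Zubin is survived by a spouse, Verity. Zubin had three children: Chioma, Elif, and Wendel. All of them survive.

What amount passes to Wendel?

The spouse counts as an additional share at the children's level, so there are 4 primary shares of ₹50,000. Verity takes one such share (₹50,000).
The children's combined portion (₹150,000) is divided into 3 shares of ₹50,000: Chioma, Elif, and Wendel each take ₹50,000.

Wendel receives ₹50,000.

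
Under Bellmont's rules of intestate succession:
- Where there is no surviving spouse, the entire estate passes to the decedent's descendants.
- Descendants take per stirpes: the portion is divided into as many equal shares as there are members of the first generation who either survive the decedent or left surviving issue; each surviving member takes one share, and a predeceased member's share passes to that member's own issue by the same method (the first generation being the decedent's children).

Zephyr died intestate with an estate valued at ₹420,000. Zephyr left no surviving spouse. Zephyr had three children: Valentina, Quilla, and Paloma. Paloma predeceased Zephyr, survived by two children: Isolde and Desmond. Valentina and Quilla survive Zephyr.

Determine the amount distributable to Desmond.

The entire ₹420,000 passes to the descendants.
That amount (₹420,000) is divided into 3 shares of ₹140,000: Valentina and Quilla each take ₹140,000; Paloma's ₹140,000 share passes to Paloma's issue.
Paloma's share (₹140,000) is divided into 2 shares of ₹70,000: Isolde and Desmond each take ₹70,000.

Desmond receives ₹70,000.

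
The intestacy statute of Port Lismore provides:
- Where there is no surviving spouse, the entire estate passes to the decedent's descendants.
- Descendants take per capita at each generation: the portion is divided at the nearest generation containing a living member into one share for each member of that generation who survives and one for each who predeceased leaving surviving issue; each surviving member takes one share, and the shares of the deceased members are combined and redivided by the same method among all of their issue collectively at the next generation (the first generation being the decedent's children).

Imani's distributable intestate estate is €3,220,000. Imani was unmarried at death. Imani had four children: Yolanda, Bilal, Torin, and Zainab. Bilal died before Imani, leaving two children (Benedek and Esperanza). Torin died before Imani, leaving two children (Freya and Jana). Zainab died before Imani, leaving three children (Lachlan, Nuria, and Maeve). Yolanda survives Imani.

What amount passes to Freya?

Freya receives €345,000.

The entire €3,220,000 passes to the descendants.
That amount (€3,220,000) is divided at the children's generation into 4 shares of €805,000. Yolanda takes €805,000. The 3 shares of the deceased (Bilal, Torin, and Zainab) are combined into a pool of €2,415,000.
That pool (€2,415,000) is divided at the grandchildren's generation equally among Benedek, Esperanza, Freya, Jana, Lachlan, Nuria, and Maeve: €345,000 each.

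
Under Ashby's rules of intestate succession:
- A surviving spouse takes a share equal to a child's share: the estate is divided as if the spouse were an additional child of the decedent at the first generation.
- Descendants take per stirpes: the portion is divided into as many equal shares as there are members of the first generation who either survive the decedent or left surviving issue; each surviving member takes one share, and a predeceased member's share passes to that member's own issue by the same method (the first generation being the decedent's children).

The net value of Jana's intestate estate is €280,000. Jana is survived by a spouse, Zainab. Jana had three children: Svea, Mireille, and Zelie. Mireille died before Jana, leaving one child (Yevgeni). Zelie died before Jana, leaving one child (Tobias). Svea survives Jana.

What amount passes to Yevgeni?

The spouse counts as an additional share at the children's level, so there are 4 primary shares of €70,000. Zainab takes one such share (€70,000).
The children's combined portion (€210,000) is divided into 3 shares of €70,000: Svea takes €70,000; Mireille's €70,000 share passes to Mireille's issue; Zelie's €70,000 share passes to Zelie's issue.
Mireille's share (€70,000) passes entirely to Yevgeni.
Zelie's share (€70,000) passes entirely to Tobias.

Yevgeni receives €70,000.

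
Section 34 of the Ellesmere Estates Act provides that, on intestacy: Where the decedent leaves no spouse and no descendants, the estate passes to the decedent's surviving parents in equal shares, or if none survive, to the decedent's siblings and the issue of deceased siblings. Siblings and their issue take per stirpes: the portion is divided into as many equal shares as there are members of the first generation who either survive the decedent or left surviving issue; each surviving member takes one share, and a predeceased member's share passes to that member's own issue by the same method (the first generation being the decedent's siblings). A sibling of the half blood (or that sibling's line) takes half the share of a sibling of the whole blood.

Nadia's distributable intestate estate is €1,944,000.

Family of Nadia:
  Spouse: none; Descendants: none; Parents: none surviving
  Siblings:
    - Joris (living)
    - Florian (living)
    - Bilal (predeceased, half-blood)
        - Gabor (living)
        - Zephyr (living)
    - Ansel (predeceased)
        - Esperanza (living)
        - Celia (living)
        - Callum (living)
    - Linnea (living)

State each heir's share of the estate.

The entire €1,944,000 passes to the siblings and their issue.
Counting each half-blood sibling's line as half a unit, there are 9/2 units in €1,944,000, so one unit is €432,000. Whole-blood lines (Joris, Florian, Ansel, and Linnea) take €432,000 each; half-blood lines (Bilal) take €216,000 each.
Bilal's share (€216,000) is divided into 2 shares of €108,000: Gabor and Zephyr each take €108,000.
Ansel's share (€432,000) is divided into 3 shares of €144,000: Esperanza, Celia, and Callum each take €144,000.

Joris: €432,000; Florian: €432,000; Gabor: €108,000; Zephyr: €108,000; Esperanza: €144,000; Celia: €144,000; Callum: €144,000; Linnea: €432,000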